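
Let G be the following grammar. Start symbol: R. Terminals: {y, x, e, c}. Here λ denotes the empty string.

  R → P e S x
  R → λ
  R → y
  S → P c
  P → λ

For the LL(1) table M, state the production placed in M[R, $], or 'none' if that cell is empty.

R → λ

FIRST(P): from P→λ we get {λ}. So FIRST(P) = {λ}.
FIRST(R): from R→P e S x we get {e}; from R→λ we get {λ}; from R→y we get {y}. So FIRST(R) = {λ, e, y}.
FIRST(S): from S→P c we get {c}. So FIRST(S) = {c}.
FOLLOW(R) includes $ since R is the start symbol.
FOLLOW(R): R appears on no right-hand side. Thus FOLLOW(R) = {$}.
For R → P e S x: FIRST(P e S x) = {e}, so it goes in M[R, t] for t ∈ {e}.
For R → λ: FIRST(λ) = {λ}, so it goes in M[R, t] for t ∈ {}; since λ ∈ FIRST, also for every t ∈ FOLLOW(R) = {$}.
For R → y: FIRST(y) = {y}, so it goes in M[R, t] for t ∈ {y}.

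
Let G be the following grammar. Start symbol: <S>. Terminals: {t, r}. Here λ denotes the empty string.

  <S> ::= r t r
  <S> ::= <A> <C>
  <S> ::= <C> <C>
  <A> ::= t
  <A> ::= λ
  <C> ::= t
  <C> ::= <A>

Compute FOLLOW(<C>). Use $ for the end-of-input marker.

{$, t}

FIRST(<A>) = {λ, t}
FIRST(<C>) = {λ, t}  (via <A>)
FIRST(<S>) = {λ, r, t}  (via <A> <C>, <C> <C>)
FOLLOW(<S>) includes $ since <S> is the start symbol.
FOLLOW(<S>): <S> appears on no right-hand side. Thus FOLLOW(<S>) = {$}.
FOLLOW(<C>): in <S>::=<A> <C>, the suffix after <C> is empty, so FOLLOW(<C>) ⊇ FOLLOW(<S>) = {$}; in <S>::=<C> <C> (occurrence 1), <C> is followed by <C> with FIRST {λ, t}; in <S>::=<C> <C> (occurrence 1), the suffix after <C> is nullable, so FOLLOW(<C>) ⊇ FOLLOW(<S>) = {$}; in <S>::=<C> <C> (occurrence 2), the suffix after <C> is empty, so FOLLOW(<C>) ⊇ FOLLOW(<S>) = {$}. Thus FOLLOW(<C>) = {$, t}.
FOLLOW(<A>): in <S>::=<A> <C>, <A> is followed by <C> with FIRST {λ, t}; in <S>::=<A> <C>, the suffix after <A> is nullable, so FOLLOW(<A>) ⊇ FOLLOW(<S>) = {$}; in <C>::=<A>, the suffix after <A> is empty, so FOLLOW(<A>) ⊇ FOLLOW(<C>) = {$, t}. Thus FOLLOW(<A>) = {$, t}.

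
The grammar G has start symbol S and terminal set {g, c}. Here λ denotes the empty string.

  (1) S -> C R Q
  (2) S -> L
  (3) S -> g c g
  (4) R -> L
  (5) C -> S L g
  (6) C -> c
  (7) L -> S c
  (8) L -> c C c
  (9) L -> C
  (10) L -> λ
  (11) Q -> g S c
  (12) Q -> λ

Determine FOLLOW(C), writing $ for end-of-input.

FIRST(Q) = {λ, g}
FIRST(S) = {λ, c, g}  (via C R Q, L)
FIRST(R) = {λ, c, g}  (via L)
FIRST(C) = {c, g}  (via S L g)
FIRST(L) = {λ, c, g}  (via S c, C)
FOLLOW(S) includes $ since S is the start symbol.
FOLLOW(S): in C->S L g, S is followed by L g with FIRST {c, g}; in L->S c, S is followed by c with FIRST {c}; in Q->g S c, S is followed by c with FIRST {c}. Thus FOLLOW(S) = {$, c, g}.
FOLLOW(R): in S->C R Q, R is followed by Q with FIRST {λ, g}; in S->C R Q, the suffix after R is nullable, so FOLLOW(R) ⊇ FOLLOW(S) = {$, c, g}. Thus FOLLOW(R) = {$, c, g}.
FOLLOW(L): in S->L, the suffix after L is empty, so FOLLOW(L) ⊇ FOLLOW(S) = {$, c, g}; in R->L, the suffix after L is empty, so FOLLOW(L) ⊇ FOLLOW(R) = {$, c, g}; in C->S L g, L is followed by g with FIRST {g}. Thus FOLLOW(L) = {$, c, g}.
FOLLOW(C): in S->C R Q, C is followed by R Q with FIRST {λ, c, g}; in S->C R Q, the suffix after C is nullable, so FOLLOW(C) ⊇ FOLLOW(S) = {$, c, g}; in L->c C c, C is followed by c with FIRST {c}; in L->C, the suffix after C is empty, so FOLLOW(C) ⊇ FOLLOW(L) = {$, c, g}. Thus FOLLOW(C) = {$, c, g}.
FOLLOW(Q): in S->C R Q, the suffix after Q is empty, so FOLLOW(Q) ⊇ FOLLOW(S) = {$, c, g}. Thus FOLLOW(Q) = {$, c, g}.

{$, c, g}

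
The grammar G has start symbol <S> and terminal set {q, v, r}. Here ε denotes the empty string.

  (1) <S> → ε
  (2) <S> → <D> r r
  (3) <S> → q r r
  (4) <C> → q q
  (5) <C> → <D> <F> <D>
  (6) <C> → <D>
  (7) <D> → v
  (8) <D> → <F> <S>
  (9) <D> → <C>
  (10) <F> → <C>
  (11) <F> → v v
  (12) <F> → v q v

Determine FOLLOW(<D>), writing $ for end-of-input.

FIRST(<S>): from <S>→ε we get {ε}; from <S>→<D> r r we get {q, v}; from <S>→q r r we get {q}. So FIRST(<S>) = {ε, q, v}.
FIRST(<C>): from <C>→q q we get {q}; from <C>→<D> <F> <D> we get {q, v}; from <C>→<D> we get {q, v}. So FIRST(<C>) = {q, v}.
FIRST(<F>): from <F>→<C> we get {q, v}; from <F>→v v we get {v}; from <F>→v q v we get {v}. So FIRST(<F>) = {q, v}.
FIRST(<D>): from <D>→v we get {v}; from <D>→<F> <S> we get {q, v}; from <D>→<C> we get {q, v}. So FIRST(<D>) = {q, v}.
FOLLOW(<S>) includes $ since <S> is the start symbol.
FOLLOW(<S>): in <D>→<F> <S>, the suffix after <S> is empty, so FOLLOW(<S>) ⊇ FOLLOW(<D>) = {q, r, v}. Thus FOLLOW(<S>) = {$, q, r, v}.
FOLLOW(<C>): in <D>→<C>, the suffix after <C> is empty, so FOLLOW(<C>) ⊇ FOLLOW(<D>) = {q, r, v}; in <F>→<C>, the suffix after <C> is empty, so FOLLOW(<C>) ⊇ FOLLOW(<F>) = {q, r, v}. Thus FOLLOW(<C>) = {q, r, v}.
FOLLOW(<D>): in <S>→<D> r r, <D> is followed by r r with FIRST {r}; in <C>→<D> <F> <D> (occurrence 1), <D> is followed by <F> <D> with FIRST {q, v}; in <C>→<D> <F> <D> (occurrence 2), the suffix after <D> is empty, so FOLLOW(<D>) ⊇ FOLLOW(<C>) = {q, r, v}; in <C>→<D>, the suffix after <D> is empty, so FOLLOW(<D>) ⊇ FOLLOW(<C>) = {q, r, v}. Thus FOLLOW(<D>) = {q, r, v}.
FOLLOW(<F>): in <C>→<D> <F> <D>, <F> is followed by <D> with FIRST {q, v}; in <D>→<F> <S>, <F> is followed by <S> with FIRST {ε, q, v}; in <D>→<F> <S>, the suffix after <F> is nullable, so FOLLOW(<F>) ⊇ FOLLOW(<D>) = {q, r, v}. Thus FOLLOW(<F>) = {q, r, v}.

{q, r, v}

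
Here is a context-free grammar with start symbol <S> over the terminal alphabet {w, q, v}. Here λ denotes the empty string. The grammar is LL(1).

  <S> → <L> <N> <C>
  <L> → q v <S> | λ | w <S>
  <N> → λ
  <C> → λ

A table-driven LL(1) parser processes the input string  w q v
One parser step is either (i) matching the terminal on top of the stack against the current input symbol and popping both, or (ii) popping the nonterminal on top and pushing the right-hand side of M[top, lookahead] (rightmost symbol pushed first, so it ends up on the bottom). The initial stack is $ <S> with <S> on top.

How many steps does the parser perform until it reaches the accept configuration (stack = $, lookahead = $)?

15

step 1: stack=$ <S>  input=w q v $  — expand <S> → <L> <N> <C>
step 2: stack=$ <C> <N> <L>  input=w q v $  — expand <L> → w <S>
step 3: stack=$ <C> <N> <S> w  input=w q v $  — match w
step 4: stack=$ <C> <N> <S>  input=q v $  — expand <S> → <L> <N> <C>
step 5: stack=$ <C> <N> <C> <N> <L>  input=q v $  — expand <L> → q v <S>
step 6: stack=$ <C> <N> <C> <N> <S> v q  input=q v $  — match q
step 7: stack=$ <C> <N> <C> <N> <S> v  input=v $  — match v
step 8: stack=$ <C> <N> <C> <N> <S>  input=$  — expand <S> → <L> <N> <C>
step 9: stack=$ <C> <N> <C> <N> <C> <N> <L>  input=$  — expand <L> → λ
step 10: stack=$ <C> <N> <C> <N> <C> <N>  input=$  — expand <N> → λ
step 11: stack=$ <C> <N> <C> <N> <C>  input=$  — expand <C> → λ
step 12: stack=$ <C> <N> <C> <N>  input=$  — expand <N> → λ
step 13: stack=$ <C> <N> <C>  input=$  — expand <C> → λ
step 14: stack=$ <C> <N>  input=$  — expand <N> → λ
step 15: stack=$ <C>  input=$  — expand <C> → λ
Accept reached after 15 steps.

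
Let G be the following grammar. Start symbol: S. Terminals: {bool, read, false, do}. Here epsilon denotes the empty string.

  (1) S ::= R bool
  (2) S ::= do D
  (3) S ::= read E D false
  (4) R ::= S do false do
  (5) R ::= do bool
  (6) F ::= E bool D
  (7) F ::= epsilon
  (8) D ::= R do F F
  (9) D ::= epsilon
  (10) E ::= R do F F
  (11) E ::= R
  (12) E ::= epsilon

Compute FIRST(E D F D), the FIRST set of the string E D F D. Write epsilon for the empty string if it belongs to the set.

FIRST(S): from S::=R bool we get {do, read}; from S::=do D we get {do}; from S::=read E D false we get {read}. So FIRST(S) = {do, read}.
FIRST(R): from R::=S do false do we get {do, read}; from R::=do bool we get {do}. So FIRST(R) = {do, read}.
FIRST(D): from D::=R do F F we get {do, read}; from D::=epsilon we get {epsilon}. So FIRST(D) = {epsilon, do, read}.
FIRST(E): from E::=R do F F we get {do, read}; from E::=R we get {do, read}; from E::=epsilon we get {epsilon}. So FIRST(E) = {epsilon, do, read}.
FIRST(F): from F::=E bool D we get {bool, do, read}; from F::=epsilon we get {epsilon}. So FIRST(F) = {epsilon, bool, do, read}.
FIRST(E D F D): take FIRST of each symbol in turn, carrying on past any symbol whose FIRST contains epsilon; result {epsilon, bool, do, read}.

{epsilon, bool, do, read}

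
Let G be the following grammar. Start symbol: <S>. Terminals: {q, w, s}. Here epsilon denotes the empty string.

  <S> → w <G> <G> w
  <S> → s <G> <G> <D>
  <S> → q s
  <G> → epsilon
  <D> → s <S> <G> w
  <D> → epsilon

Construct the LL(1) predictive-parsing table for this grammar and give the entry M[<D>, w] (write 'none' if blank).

<D> → epsilon

FIRST(<S>) = {q, s, w}
FIRST(<G>) = {epsilon}
FIRST(<D>) = {epsilon, s}
FOLLOW(<S>) includes $ since <S> is the start symbol.
FOLLOW(<S>): in <D>→s <S> <G> w, <S> is followed by <G> w with FIRST {w}. Thus FOLLOW(<S>) = {$, w}.
FOLLOW(<D>): in <S>→s <G> <G> <D>, the suffix after <D> is empty, so FOLLOW(<D>) ⊇ FOLLOW(<S>) = {$, w}. Thus FOLLOW(<D>) = {$, w}.
For <D> → s <S> <G> w: FIRST(s <S> <G> w) = {s}, so it goes in M[<D>, t] for t ∈ {s}.
For <D> → epsilon: FIRST(epsilon) = {epsilon}, so it goes in M[<D>, t] for t ∈ {}; since epsilon ∈ FIRST, also for every t ∈ FOLLOW(<D>) = {$, w}.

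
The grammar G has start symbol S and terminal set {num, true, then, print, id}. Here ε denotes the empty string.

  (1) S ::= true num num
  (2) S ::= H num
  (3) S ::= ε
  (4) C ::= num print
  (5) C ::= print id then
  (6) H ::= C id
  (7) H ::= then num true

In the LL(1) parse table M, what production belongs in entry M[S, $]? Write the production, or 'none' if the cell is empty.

S ::= ε

FIRST(C): from C::=num print we get {num}; from C::=print id then we get {print}. So FIRST(C) = {num, print}.
FIRST(H): from H::=C id we get {num, print}; from H::=then num true we get {then}. So FIRST(H) = {num, print, then}.
FIRST(S): from S::=true num num we get {true}; from S::=H num we get {num, print, then}; from S::=ε we get {ε}. So FIRST(S) = {ε, num, print, then, true}.
FOLLOW(S) includes $ since S is the start symbol.
FOLLOW(S): S appears on no right-hand side. Thus FOLLOW(S) = {$}.
For S ::= true num num: FIRST(true num num) = {true}, so it goes in M[S, t] for t ∈ {true}.
For S ::= H num: FIRST(H num) = {num, print, then}, so it goes in M[S, t] for t ∈ {num, print, then}.
For S ::= ε: FIRST(ε) = {ε}, so it goes in M[S, t] for t ∈ {}; since ε ∈ FIRST, also for every t ∈ FOLLOW(S) = {$}.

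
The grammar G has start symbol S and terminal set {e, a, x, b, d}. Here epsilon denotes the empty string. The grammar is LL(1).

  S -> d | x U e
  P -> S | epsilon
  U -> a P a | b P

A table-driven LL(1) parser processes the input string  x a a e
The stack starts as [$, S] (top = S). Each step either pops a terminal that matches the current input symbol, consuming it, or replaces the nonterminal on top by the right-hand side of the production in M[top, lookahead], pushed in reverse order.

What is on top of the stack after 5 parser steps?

     Stack      Input      Action
  1  $ S        x a a e $  expand S -> x U e
  2  $ e U x    x a a e $  match x
  3  $ e U      a a e $    expand U -> a P a
  4  $ e a P a  a a e $    match a
  5  $ e a P    a e $      expand P -> epsilon
Stack after step 5: $ e a (top = a).

a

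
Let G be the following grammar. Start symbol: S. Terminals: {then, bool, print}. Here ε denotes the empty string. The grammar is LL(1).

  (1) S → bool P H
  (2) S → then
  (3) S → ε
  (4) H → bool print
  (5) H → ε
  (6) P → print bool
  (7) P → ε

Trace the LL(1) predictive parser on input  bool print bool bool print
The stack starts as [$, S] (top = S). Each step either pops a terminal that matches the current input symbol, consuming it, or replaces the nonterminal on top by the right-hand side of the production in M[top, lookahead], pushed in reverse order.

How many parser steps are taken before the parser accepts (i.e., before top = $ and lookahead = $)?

     Stack           Input                         Action
  1  $ S             bool print bool bool print $  expand S → bool P H
  2  $ H P bool      bool print bool bool print $  match bool
  3  $ H P           print bool bool print $       expand P → print bool
  4  $ H bool print  print bool bool print $       match print
  5  $ H bool        bool bool print $             match bool
  6  $ H             bool print $                  expand H → bool print
  7  $ print bool    bool print $                  match bool
  8  $ print         print $                       match print
Accept reached after 8 steps.

8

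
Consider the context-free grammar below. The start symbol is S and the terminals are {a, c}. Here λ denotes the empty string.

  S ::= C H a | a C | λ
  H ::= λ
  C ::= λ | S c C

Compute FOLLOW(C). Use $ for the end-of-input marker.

FIRST(H) = {λ}
FIRST(S) = {λ, a, c}  (via C H a)
FIRST(C) = {λ, a, c}  (via S c C)
FOLLOW(S) includes $ since S is the start symbol.
FOLLOW(S): in C::=S c C, S is followed by c C with FIRST {c}. Thus FOLLOW(S) = {$, c}.
FOLLOW(H): in S::=C H a, H is followed by a with FIRST {a}. Thus FOLLOW(H) = {a}.
FOLLOW(C): in S::=C H a, C is followed by H a with FIRST {a}; in S::=a C, the suffix after C is empty, so FOLLOW(C) ⊇ FOLLOW(S) = {$, c}; in C::=S c C, the suffix after C is empty (adds nothing new). Thus FOLLOW(C) = {$, a, c}.

{$, a, c}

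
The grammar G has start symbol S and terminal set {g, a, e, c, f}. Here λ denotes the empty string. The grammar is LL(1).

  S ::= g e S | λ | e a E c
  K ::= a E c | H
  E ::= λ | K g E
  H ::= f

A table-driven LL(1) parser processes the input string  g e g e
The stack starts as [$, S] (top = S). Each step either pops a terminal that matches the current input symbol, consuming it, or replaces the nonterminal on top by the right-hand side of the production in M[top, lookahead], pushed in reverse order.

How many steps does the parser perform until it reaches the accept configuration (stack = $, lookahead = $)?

step 1: stack=$ S  input=g e g e $  — expand S ::= g e S
step 2: stack=$ S e g  input=g e g e $  — match g
step 3: stack=$ S e  input=e g e $  — match e
step 4: stack=$ S  input=g e $  — expand S ::= g e S
step 5: stack=$ S e g  input=g e $  — match g
step 6: stack=$ S e  input=e $  — match e
step 7: stack=$ S  input=$  — expand S ::= λ
Accept reached after 7 steps.

7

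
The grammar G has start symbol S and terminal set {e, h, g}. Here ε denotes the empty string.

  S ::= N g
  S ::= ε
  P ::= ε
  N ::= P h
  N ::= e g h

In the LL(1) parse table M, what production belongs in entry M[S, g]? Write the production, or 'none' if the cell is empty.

none

FIRST(P): from P::=ε we get {ε}. So FIRST(P) = {ε}.
FIRST(N): from N::=P h we get {h}; from N::=e g h we get {e}. So FIRST(N) = {e, h}.
FIRST(S): from S::=N g we get {e, h}; from S::=ε we get {ε}. So FIRST(S) = {ε, e, h}.
FOLLOW(S) includes $ since S is the start symbol.
FOLLOW(S): S appears on no right-hand side. Thus FOLLOW(S) = {$}.
For S ::= N g: FIRST(N g) = {e, h}, so it goes in M[S, t] for t ∈ {e, h}.
For S ::= ε: FIRST(ε) = {ε}, so it goes in M[S, t] for t ∈ {}; since ε ∈ FIRST, also for every t ∈ FOLLOW(S) = {$}.
None of these place a production in M[S, g].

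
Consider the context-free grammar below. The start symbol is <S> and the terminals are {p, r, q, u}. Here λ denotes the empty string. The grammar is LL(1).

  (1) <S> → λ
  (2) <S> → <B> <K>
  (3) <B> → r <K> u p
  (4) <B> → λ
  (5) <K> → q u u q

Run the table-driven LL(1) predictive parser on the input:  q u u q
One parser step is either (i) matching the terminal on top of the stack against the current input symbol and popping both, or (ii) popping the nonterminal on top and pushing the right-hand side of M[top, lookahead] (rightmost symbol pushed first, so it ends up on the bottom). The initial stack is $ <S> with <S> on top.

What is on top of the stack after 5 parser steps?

u

     Stack      Input      Action
  1  $ <S>      q u u q $  expand <S> → <B> <K>
  2  $ <K> <B>  q u u q $  expand <B> → λ
  3  $ <K>      q u u q $  expand <K> → q u u q
  4  $ q u u q  q u u q $  match q
  5  $ q u u    u u q $    match u
Stack after step 5: $ q u (top = u).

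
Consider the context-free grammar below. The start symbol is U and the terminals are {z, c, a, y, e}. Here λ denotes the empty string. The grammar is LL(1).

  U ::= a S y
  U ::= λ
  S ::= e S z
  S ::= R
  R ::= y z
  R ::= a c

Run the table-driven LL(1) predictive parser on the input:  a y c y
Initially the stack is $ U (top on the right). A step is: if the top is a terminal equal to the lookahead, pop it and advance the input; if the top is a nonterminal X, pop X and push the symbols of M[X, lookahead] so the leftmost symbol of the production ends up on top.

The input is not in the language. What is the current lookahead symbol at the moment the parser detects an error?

     Stack    Input      Action
  1  $ U      a y c y $  expand U ::= a S y
  2  $ y S a  a y c y $  match a
  3  $ y S    y c y $    expand S ::= R
  4  $ y R    y c y $    expand R ::= y z
  5  $ y z y  y c y $    match y
  6  $ y z    c y $      error: top is terminal z but lookahead is c

c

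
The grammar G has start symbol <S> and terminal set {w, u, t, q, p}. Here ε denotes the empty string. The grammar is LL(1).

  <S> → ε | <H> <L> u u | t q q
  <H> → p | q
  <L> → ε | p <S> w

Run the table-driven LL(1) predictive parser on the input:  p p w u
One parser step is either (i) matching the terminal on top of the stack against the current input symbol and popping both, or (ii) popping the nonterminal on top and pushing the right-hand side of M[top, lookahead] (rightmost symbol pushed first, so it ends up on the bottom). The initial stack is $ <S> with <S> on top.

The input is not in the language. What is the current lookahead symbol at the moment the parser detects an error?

step 1: stack=$ <S>  input=p p w u $  — expand <S> → <H> <L> u u
step 2: stack=$ u u <L> <H>  input=p p w u $  — expand <H> → p
step 3: stack=$ u u <L> p  input=p p w u $  — match p
step 4: stack=$ u u <L>  input=p w u $  — expand <L> → p <S> w
step 5: stack=$ u u w <S> p  input=p w u $  — match p
step 6: stack=$ u u w <S>  input=w u $  — expand <S> → ε
step 7: stack=$ u u w  input=w u $  — match w
step 8: stack=$ u u  input=u $  — match u
step 9: stack=$ u  input=$  — error: top is terminal u but lookahead is $

$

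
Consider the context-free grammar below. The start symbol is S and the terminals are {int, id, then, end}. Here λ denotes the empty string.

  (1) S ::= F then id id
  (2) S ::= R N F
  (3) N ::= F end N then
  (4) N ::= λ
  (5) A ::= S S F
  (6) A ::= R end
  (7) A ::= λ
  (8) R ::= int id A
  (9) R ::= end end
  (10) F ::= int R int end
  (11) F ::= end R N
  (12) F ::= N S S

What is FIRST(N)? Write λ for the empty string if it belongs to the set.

FIRST(R) = {end, int}
FIRST(S) = {end, int}  (via F then id id, R N F)
FIRST(A) = {λ, end, int}  (via S S F, R end)
FIRST(N) = {λ, end, int}  (via F end N then)
FIRST(F) = {end, int}  (via N S S)

{λ, end, int}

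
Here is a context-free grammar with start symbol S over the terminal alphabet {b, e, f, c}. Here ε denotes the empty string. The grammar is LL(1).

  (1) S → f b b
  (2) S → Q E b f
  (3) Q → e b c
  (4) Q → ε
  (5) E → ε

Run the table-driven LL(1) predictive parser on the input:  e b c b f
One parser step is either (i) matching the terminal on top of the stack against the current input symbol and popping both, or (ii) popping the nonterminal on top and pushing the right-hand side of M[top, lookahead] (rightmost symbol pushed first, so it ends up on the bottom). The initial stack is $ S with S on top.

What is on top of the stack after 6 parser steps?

b

     Stack          Input        Action
  1  $ S            e b c b f $  expand S → Q E b f
  2  $ f b E Q      e b c b f $  expand Q → e b c
  3  $ f b E c b e  e b c b f $  match e
  4  $ f b E c b    b c b f $    match b
  5  $ f b E c      c b f $      match c
  6  $ f b E        b f $        expand E → ε
Stack after step 6: $ f b (top = b).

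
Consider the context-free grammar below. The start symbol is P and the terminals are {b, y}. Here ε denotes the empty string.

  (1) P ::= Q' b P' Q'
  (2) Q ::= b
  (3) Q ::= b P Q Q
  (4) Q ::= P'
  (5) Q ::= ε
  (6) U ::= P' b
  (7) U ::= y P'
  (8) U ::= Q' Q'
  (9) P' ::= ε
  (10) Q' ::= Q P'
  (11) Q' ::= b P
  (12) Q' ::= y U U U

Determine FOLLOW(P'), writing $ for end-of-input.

{$, b, y}

FIRST(P'): from P'::=ε we get {ε}. So FIRST(P') = {ε}.
FIRST(Q): from Q::=b we get {b}; from Q::=b P Q Q we get {b}; from Q::=P' we get {ε}; from Q::=ε we get {ε}. So FIRST(Q) = {ε, b}.
FIRST(Q'): from Q'::=Q P' we get {ε, b}; from Q'::=b P we get {b}; from Q'::=y U U U we get {y}. So FIRST(Q') = {ε, b, y}.
FIRST(P): from P::=Q' b P' Q' we get {b, y}. So FIRST(P) = {b, y}.
FIRST(U): from U::=P' b we get {b}; from U::=y P' we get {y}; from U::=Q' Q' we get {ε, b, y}. So FIRST(U) = {ε, b, y}.
FOLLOW(P) includes $ since P is the start symbol.
FOLLOW(P): in Q::=b P Q Q, P is followed by Q Q with FIRST {ε, b}; in Q::=b P Q Q, the suffix after P is nullable, so FOLLOW(P) ⊇ FOLLOW(Q) = {$, b, y}; in Q'::=b P, the suffix after P is empty, so FOLLOW(P) ⊇ FOLLOW(Q') = {$, b, y}. Thus FOLLOW(P) = {$, b, y}.
FOLLOW(Q): in Q::=b P Q Q (occurrence 1), Q is followed by Q with FIRST {ε, b}; in Q::=b P Q Q (occurrence 1), the suffix after Q is nullable (adds nothing new); in Q::=b P Q Q (occurrence 2), the suffix after Q is empty (adds nothing new); in Q'::=Q P', Q is followed by P' with FIRST {ε}; in Q'::=Q P', the suffix after Q is nullable, so FOLLOW(Q) ⊇ FOLLOW(Q') = {$, b, y}. Thus FOLLOW(Q) = {$, b, y}.
FOLLOW(U): in Q'::=y U U U (occurrence 1), U is followed by U U with FIRST {ε, b, y}; in Q'::=y U U U (occurrence 1), the suffix after U is nullable, so FOLLOW(U) ⊇ FOLLOW(Q') = {$, b, y}; in Q'::=y U U U (occurrence 2), U is followed by U with FIRST {ε, b, y}; in Q'::=y U U U (occurrence 2), the suffix after U is nullable, so FOLLOW(U) ⊇ FOLLOW(Q') = {$, b, y}; in Q'::=y U U U (occurrence 3), the suffix after U is empty, so FOLLOW(U) ⊇ FOLLOW(Q') = {$, b, y}. Thus FOLLOW(U) = {$, b, y}.
FOLLOW(Q'): in P::=Q' b P' Q' (occurrence 1), Q' is followed by b P' Q' with FIRST {b}; in P::=Q' b P' Q' (occurrence 2), the suffix after Q' is empty, so FOLLOW(Q') ⊇ FOLLOW(P) = {$, b, y}; in U::=Q' Q' (occurrence 1), Q' is followed by Q' with FIRST {ε, b, y}; in U::=Q' Q' (occurrence 1), the suffix after Q' is nullable, so FOLLOW(Q') ⊇ FOLLOW(U) = {$, b, y}; in U::=Q' Q' (occurrence 2), the suffix after Q' is empty, so FOLLOW(Q') ⊇ FOLLOW(U) = {$, b, y}. Thus FOLLOW(Q') = {$, b, y}.
FOLLOW(P'): in P::=Q' b P' Q', P' is followed by Q' with FIRST {ε, b, y}; in P::=Q' b P' Q', the suffix after P' is nullable, so FOLLOW(P') ⊇ FOLLOW(P) = {$, b, y}; in Q::=P', the suffix after P' is empty, so FOLLOW(P') ⊇ FOLLOW(Q) = {$, b, y}; in U::=P' b, P' is followed by b with FIRST {b}; in U::=y P', the suffix after P' is empty, so FOLLOW(P') ⊇ FOLLOW(U) = {$, b, y}; in Q'::=Q P', the suffix after P' is empty, so FOLLOW(P') ⊇ FOLLOW(Q') = {$, b, y}. Thus FOLLOW(P') = {$, b, y}.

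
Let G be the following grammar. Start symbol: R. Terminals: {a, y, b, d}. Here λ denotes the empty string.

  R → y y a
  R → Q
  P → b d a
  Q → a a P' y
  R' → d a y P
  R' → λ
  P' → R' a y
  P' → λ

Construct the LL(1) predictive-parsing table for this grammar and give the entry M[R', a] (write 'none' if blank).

R' → λ

FIRST(P) = {b}
FIRST(Q) = {a}
FIRST(R') = {λ, d}
FIRST(R) = {a, y}  (via Q)
FIRST(P') = {λ, a, d}  (via R' a y)
FOLLOW(R) includes $ since R is the start symbol.
FOLLOW(R'): in P'→R' a y, R' is followed by a y with FIRST {a}. Thus FOLLOW(R') = {a}.
For R' → d a y P: FIRST(d a y P) = {d}, so it goes in M[R', t] for t ∈ {d}.
For R' → λ: FIRST(λ) = {λ}, so it goes in M[R', t] for t ∈ {}; since λ ∈ FIRST, also for every t ∈ FOLLOW(R') = {a}.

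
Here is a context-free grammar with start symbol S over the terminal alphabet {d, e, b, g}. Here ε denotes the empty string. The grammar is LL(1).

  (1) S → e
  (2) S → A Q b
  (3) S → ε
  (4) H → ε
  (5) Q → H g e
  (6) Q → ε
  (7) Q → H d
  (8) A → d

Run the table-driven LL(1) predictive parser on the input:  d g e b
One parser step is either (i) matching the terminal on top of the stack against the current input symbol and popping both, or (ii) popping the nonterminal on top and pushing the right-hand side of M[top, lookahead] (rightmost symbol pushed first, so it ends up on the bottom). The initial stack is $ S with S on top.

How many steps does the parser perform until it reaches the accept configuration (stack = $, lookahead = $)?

8

     Stack      Input      Action
  1  $ S        d g e b $  expand S → A Q b
  2  $ b Q A    d g e b $  expand A → d
  3  $ b Q d    d g e b $  match d
  4  $ b Q      g e b $    expand Q → H g e
  5  $ b e g H  g e b $    expand H → ε
  6  $ b e g    g e b $    match g
  7  $ b e      e b $      match e
  8  $ b        b $        match b
Accept reached after 8 steps.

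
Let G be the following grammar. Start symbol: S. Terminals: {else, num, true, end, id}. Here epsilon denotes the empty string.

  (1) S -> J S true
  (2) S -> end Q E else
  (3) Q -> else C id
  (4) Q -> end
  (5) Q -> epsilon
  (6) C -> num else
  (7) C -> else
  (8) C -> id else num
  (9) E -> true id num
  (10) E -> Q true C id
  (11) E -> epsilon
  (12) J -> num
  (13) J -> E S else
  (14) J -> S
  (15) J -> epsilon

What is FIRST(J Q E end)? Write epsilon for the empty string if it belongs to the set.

FIRST(Q): from Q->else C id we get {else}; from Q->end we get {end}; from Q->epsilon we get {epsilon}. So FIRST(Q) = {epsilon, else, end}.
FIRST(C): from C->num else we get {num}; from C->else we get {else}; from C->id else num we get {id}. So FIRST(C) = {else, id, num}.
FIRST(E): from E->true id num we get {true}; from E->Q true C id we get {else, end, true}; from E->epsilon we get {epsilon}. So FIRST(E) = {epsilon, else, end, true}.
FIRST(S): from S->J S true we get {else, end, num, true}; from S->end Q E else we get {end}. So FIRST(S) = {else, end, num, true}.
FIRST(J): from J->num we get {num}; from J->E S else we get {else, end, num, true}; from J->S we get {else, end, num, true}; from J->epsilon we get {epsilon}. So FIRST(J) = {epsilon, else, end, num, true}.
FIRST(J Q E end): take FIRST of each symbol in turn, carrying on past any symbol whose FIRST contains epsilon; result {else, end, num, true}.

{else, end, num, true}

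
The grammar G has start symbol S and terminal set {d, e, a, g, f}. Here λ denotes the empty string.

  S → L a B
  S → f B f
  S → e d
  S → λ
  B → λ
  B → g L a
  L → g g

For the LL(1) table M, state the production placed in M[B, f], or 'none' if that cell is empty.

B → λ

FIRST(B) = {λ, g}
FIRST(L) = {g}
FIRST(S) = {λ, e, f, g}  (via L a B)
FOLLOW(S) includes $ since S is the start symbol.
FOLLOW(S): S appears on no right-hand side. Thus FOLLOW(S) = {$}.
FOLLOW(B): in S→L a B, the suffix after B is empty, so FOLLOW(B) ⊇ FOLLOW(S) = {$}; in S→f B f, B is followed by f with FIRST {f}. Thus FOLLOW(B) = {$, f}.
For B → λ: FIRST(λ) = {λ}, so it goes in M[B, t] for t ∈ {}; since λ ∈ FIRST, also for every t ∈ FOLLOW(B) = {$, f}.
For B → g L a: FIRST(g L a) = {g}, so it goes in M[B, t] for t ∈ {g}.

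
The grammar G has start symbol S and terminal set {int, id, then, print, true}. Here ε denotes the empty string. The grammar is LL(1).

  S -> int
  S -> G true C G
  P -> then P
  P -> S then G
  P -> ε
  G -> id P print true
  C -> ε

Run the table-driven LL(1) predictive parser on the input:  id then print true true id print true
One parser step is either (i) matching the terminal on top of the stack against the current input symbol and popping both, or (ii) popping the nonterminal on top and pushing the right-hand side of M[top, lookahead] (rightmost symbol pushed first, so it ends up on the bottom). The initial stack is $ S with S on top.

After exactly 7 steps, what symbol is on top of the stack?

true

step 1: stack=$ S  input=id then print true true id print true $  — expand S -> G true C G
step 2: stack=$ G C true G  input=id then print true true id print true $  — expand G -> id P print true
step 3: stack=$ G C true true print P id  input=id then print true true id print true $  — match id
step 4: stack=$ G C true true print P  input=then print true true id print true $  — expand P -> then P
step 5: stack=$ G C true true print P then  input=then print true true id print true $  — match then
step 6: stack=$ G C true true print P  input=print true true id print true $  — expand P -> ε
step 7: stack=$ G C true true print  input=print true true id print true $  — match print
Stack after step 7: $ G C true true (top = true).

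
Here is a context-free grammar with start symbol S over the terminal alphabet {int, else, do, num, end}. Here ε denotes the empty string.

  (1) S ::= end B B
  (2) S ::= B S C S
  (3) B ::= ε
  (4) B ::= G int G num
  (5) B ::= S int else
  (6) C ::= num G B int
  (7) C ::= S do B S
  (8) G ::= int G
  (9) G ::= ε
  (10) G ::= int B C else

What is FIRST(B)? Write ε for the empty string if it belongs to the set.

{ε, end, int}

FIRST(G): from G::=int G we get {int}; from G::=ε we get {ε}; from G::=int B C else we get {int}. So FIRST(G) = {ε, int}.
FIRST(S): from S::=end B B we get {end}; from S::=B S C S we get {end, int}. So FIRST(S) = {end, int}.
FIRST(B): from B::=ε we get {ε}; from B::=G int G num we get {int}; from B::=S int else we get {end, int}. So FIRST(B) = {ε, end, int}.
FIRST(C): from C::=num G B int we get {num}; from C::=S do B S we get {end, int}. So FIRST(C) = {end, int, num}.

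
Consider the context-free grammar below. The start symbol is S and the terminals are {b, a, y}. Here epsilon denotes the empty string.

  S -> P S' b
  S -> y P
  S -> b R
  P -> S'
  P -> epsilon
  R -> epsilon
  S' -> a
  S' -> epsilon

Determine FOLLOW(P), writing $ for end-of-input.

{$, a, b}

FIRST(R) = {epsilon}
FIRST(S') = {epsilon, a}
FIRST(P) = {epsilon, a}  (via S')
FIRST(S) = {a, b, y}  (via P S' b)
FOLLOW(S) includes $ since S is the start symbol.
FOLLOW(S): S appears on no right-hand side. Thus FOLLOW(S) = {$}.
FOLLOW(P): in S->P S' b, P is followed by S' b with FIRST {a, b}; in S->y P, the suffix after P is empty, so FOLLOW(P) ⊇ FOLLOW(S) = {$}. Thus FOLLOW(P) = {$, a, b}.
FOLLOW(R): in S->b R, the suffix after R is empty, so FOLLOW(R) ⊇ FOLLOW(S) = {$}. Thus FOLLOW(R) = {$}.
FOLLOW(S'): in S->P S' b, S' is followed by b with FIRST {b}; in P->S', the suffix after S' is empty, so FOLLOW(S') ⊇ FOLLOW(P) = {$, a, b}. Thus FOLLOW(S') = {$, a, b}.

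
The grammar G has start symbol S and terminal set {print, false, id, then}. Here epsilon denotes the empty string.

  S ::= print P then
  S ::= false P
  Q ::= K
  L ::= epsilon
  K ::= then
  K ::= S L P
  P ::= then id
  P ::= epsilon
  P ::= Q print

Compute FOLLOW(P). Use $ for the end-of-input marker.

{$, false, print, then}

FIRST(S): from S::=print P then we get {print}; from S::=false P we get {false}. So FIRST(S) = {false, print}.
FIRST(L): from L::=epsilon we get {epsilon}. So FIRST(L) = {epsilon}.
FIRST(K): from K::=then we get {then}; from K::=S L P we get {false, print}. So FIRST(K) = {false, print, then}.
FIRST(Q): from Q::=K we get {false, print, then}. So FIRST(Q) = {false, print, then}.
FIRST(P): from P::=then id we get {then}; from P::=epsilon we get {epsilon}; from P::=Q print we get {false, print, then}. So FIRST(P) = {epsilon, false, print, then}.
FOLLOW(S) includes $ since S is the start symbol.
FOLLOW(Q): in P::=Q print, Q is followed by print with FIRST {print}. Thus FOLLOW(Q) = {print}.
FOLLOW(K): in Q::=K, the suffix after K is empty, so FOLLOW(K) ⊇ FOLLOW(Q) = {print}. Thus FOLLOW(K) = {print}.
FOLLOW(S): in K::=S L P, S is followed by L P with FIRST {epsilon, false, print, then}; in K::=S L P, the suffix after S is nullable, so FOLLOW(S) ⊇ FOLLOW(K) = {print}. Thus FOLLOW(S) = {$, false, print, then}.
FOLLOW(L): in K::=S L P, L is followed by P with FIRST {epsilon, false, print, then}; in K::=S L P, the suffix after L is nullable, so FOLLOW(L) ⊇ FOLLOW(K) = {print}. Thus FOLLOW(L) = {false, print, then}.
FOLLOW(P): in S::=print P then, P is followed by then with FIRST {then}; in S::=false P, the suffix after P is empty, so FOLLOW(P) ⊇ FOLLOW(S) = {$, false, print, then}; in K::=S L P, the suffix after P is empty, so FOLLOW(P) ⊇ FOLLOW(K) = {print}. Thus FOLLOW(P) = {$, false, print, then}.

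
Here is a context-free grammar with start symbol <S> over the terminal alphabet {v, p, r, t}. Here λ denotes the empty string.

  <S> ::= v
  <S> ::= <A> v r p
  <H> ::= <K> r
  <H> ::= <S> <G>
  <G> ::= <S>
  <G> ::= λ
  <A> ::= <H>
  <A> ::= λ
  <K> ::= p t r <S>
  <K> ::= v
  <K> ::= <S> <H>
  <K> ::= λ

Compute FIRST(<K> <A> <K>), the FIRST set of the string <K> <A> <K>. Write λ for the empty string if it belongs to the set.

FIRST(<S>) = {p, r, v}  (via <A> v r p)
FIRST(<G>) = {λ, p, r, v}  (via <S>)
FIRST(<K>) = {λ, p, r, v}  (via <S> <H>)
FIRST(<H>) = {p, r, v}  (via <K> r, <S> <G>)
FIRST(<A>) = {λ, p, r, v}  (via <H>)
FIRST(<K> <A> <K>): take FIRST of each symbol in turn, carrying on past any symbol whose FIRST contains λ; result {λ, p, r, v}.

{λ, p, r, v}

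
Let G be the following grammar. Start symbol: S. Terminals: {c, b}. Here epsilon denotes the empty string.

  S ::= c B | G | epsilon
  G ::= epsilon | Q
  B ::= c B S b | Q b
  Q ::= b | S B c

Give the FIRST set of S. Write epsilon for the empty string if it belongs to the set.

FIRST(S): from S::=c B we get {c}; from S::=G we get {epsilon, b, c}; from S::=epsilon we get {epsilon}. So FIRST(S) = {epsilon, b, c}.
FIRST(G): from G::=epsilon we get {epsilon}; from G::=Q we get {b, c}. So FIRST(G) = {epsilon, b, c}.
FIRST(B): from B::=c B S b we get {c}; from B::=Q b we get {b, c}. So FIRST(B) = {b, c}.
FIRST(Q): from Q::=b we get {b}; from Q::=S B c we get {b, c}. So FIRST(Q) = {b, c}.

{epsilon, b, c}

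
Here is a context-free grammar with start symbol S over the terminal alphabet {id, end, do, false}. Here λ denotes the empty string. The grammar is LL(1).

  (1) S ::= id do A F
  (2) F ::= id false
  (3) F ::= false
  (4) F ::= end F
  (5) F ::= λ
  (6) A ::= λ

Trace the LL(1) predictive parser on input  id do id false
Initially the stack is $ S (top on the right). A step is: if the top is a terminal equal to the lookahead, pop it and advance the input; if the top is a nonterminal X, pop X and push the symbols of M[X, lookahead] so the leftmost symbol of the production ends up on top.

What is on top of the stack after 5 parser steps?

step 1: stack=$ S  input=id do id false $  — expand S ::= id do A F
step 2: stack=$ F A do id  input=id do id false $  — match id
step 3: stack=$ F A do  input=do id false $  — match do
step 4: stack=$ F A  input=id false $  — expand A ::= λ
step 5: stack=$ F  input=id false $  — expand F ::= id false
Stack after step 5: $ false id (top = id).

id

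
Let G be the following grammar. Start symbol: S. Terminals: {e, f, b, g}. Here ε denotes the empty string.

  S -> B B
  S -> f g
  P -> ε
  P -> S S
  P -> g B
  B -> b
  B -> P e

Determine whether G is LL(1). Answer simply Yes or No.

No

FIRST(S) = {b, e, f, g}
FIRST(P) = {ε, b, e, f, g}
FIRST(B) = {b, e, f, g}
FOLLOW(S) = {$, b, e, f, g}
FOLLOW(P) = {e}
FOLLOW(B) = {$, b, e, f, g}
Cell M[B, b] receives both B -> b and B -> P e — the grammar is not LL(1).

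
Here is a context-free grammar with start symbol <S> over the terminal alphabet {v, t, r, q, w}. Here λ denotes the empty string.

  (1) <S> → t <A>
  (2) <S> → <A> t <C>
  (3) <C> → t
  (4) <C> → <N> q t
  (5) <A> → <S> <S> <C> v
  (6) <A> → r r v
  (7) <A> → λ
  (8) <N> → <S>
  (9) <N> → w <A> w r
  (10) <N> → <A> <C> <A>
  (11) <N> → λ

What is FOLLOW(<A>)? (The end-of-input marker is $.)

{$, q, r, t, w}

FIRST(<S>) = {r, t}  (via <A> t <C>)
FIRST(<A>) = {λ, r, t}  (via <S> <S> <C> v)
FIRST(<C>) = {q, r, t, w}  (via <N> q t)
FIRST(<N>) = {λ, q, r, t, w}  (via <S>, <A> <C> <A>)
FOLLOW(<S>) includes $ since <S> is the start symbol.
FOLLOW(<N>): in <C>→<N> q t, <N> is followed by q t with FIRST {q}. Thus FOLLOW(<N>) = {q}.
FOLLOW(<S>): in <A>→<S> <S> <C> v (occurrence 1), <S> is followed by <S> <C> v with FIRST {r, t}; in <A>→<S> <S> <C> v (occurrence 2), <S> is followed by <C> v with FIRST {q, r, t, w}; in <N>→<S>, the suffix after <S> is empty, so FOLLOW(<S>) ⊇ FOLLOW(<N>) = {q}. Thus FOLLOW(<S>) = {$, q, r, t, w}.
FOLLOW(<C>): in <S>→<A> t <C>, the suffix after <C> is empty, so FOLLOW(<C>) ⊇ FOLLOW(<S>) = {$, q, r, t, w}; in <A>→<S> <S> <C> v, <C> is followed by v with FIRST {v}; in <N>→<A> <C> <A>, <C> is followed by <A> with FIRST {λ, r, t}; in <N>→<A> <C> <A>, the suffix after <C> is nullable, so FOLLOW(<C>) ⊇ FOLLOW(<N>) = {q}. Thus FOLLOW(<C>) = {$, q, r, t, v, w}.
FOLLOW(<A>): in <S>→t <A>, the suffix after <A> is empty, so FOLLOW(<A>) ⊇ FOLLOW(<S>) = {$, q, r, t, w}; in <S>→<A> t <C>, <A> is followed by t <C> with FIRST {t}; in <N>→w <A> w r, <A> is followed by w r with FIRST {w}; in <N>→<A> <C> <A> (occurrence 1), <A> is followed by <C> <A> with FIRST {q, r, t, w}; in <N>→<A> <C> <A> (occurrence 2), the suffix after <A> is empty, so FOLLOW(<A>) ⊇ FOLLOW(<N>) = {q}. Thus FOLLOW(<A>) = {$, q, r, t, w}.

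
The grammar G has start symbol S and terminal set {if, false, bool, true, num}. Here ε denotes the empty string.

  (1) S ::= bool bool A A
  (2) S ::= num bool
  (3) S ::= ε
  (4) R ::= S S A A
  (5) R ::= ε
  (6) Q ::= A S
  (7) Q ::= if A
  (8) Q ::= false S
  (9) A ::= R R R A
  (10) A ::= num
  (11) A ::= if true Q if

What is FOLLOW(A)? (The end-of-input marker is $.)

{$, bool, if, num}

FIRST(S) = {ε, bool, num}
FIRST(R) = {ε, bool, if, num}  (via S S A A)
FIRST(A) = {bool, if, num}  (via R R R A)
FIRST(Q) = {bool, false, if, num}  (via A S)
FOLLOW(S) includes $ since S is the start symbol.
FOLLOW(R): in A::=R R R A (occurrence 1), R is followed by R R A with FIRST {bool, if, num}; in A::=R R R A (occurrence 2), R is followed by R A with FIRST {bool, if, num}; in A::=R R R A (occurrence 3), R is followed by A with FIRST {bool, if, num}. Thus FOLLOW(R) = {bool, if, num}.
FOLLOW(Q): in A::=if true Q if, Q is followed by if with FIRST {if}. Thus FOLLOW(Q) = {if}.
FOLLOW(S): in R::=S S A A (occurrence 1), S is followed by S A A with FIRST {bool, if, num}; in R::=S S A A (occurrence 2), S is followed by A A with FIRST {bool, if, num}; in Q::=A S, the suffix after S is empty, so FOLLOW(S) ⊇ FOLLOW(Q) = {if}; in Q::=false S, the suffix after S is empty, so FOLLOW(S) ⊇ FOLLOW(Q) = {if}. Thus FOLLOW(S) = {$, bool, if, num}.
FOLLOW(A): in S::=bool bool A A (occurrence 1), A is followed by A with FIRST {bool, if, num}; in S::=bool bool A A (occurrence 2), the suffix after A is empty, so FOLLOW(A) ⊇ FOLLOW(S) = {$, bool, if, num}; in R::=S S A A (occurrence 1), A is followed by A with FIRST {bool, if, num}; in R::=S S A A (occurrence 2), the suffix after A is empty, so FOLLOW(A) ⊇ FOLLOW(R) = {bool, if, num}; in Q::=A S, A is followed by S with FIRST {ε, bool, num}; in Q::=A S, the suffix after A is nullable, so FOLLOW(A) ⊇ FOLLOW(Q) = {if}; in Q::=if A, the suffix after A is empty, so FOLLOW(A) ⊇ FOLLOW(Q) = {if}; in A::=R R R A, the suffix after A is empty (adds nothing new). Thus FOLLOW(A) = {$, bool, if, num}.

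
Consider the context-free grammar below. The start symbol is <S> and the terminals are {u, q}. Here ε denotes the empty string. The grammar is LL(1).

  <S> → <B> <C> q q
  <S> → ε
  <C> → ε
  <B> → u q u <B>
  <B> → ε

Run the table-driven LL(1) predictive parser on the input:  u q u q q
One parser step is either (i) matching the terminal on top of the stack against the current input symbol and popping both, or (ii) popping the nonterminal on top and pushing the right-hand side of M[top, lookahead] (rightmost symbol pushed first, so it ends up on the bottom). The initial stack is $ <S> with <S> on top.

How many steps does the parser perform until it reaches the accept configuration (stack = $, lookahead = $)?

     Stack                Input        Action
  1  $ <S>                u q u q q $  expand <S> → <B> <C> q q
  2  $ q q <C> <B>        u q u q q $  expand <B> → u q u <B>
  3  $ q q <C> <B> u q u  u q u q q $  match u
  4  $ q q <C> <B> u q    q u q q $    match q
  5  $ q q <C> <B> u      u q q $      match u
  6  $ q q <C> <B>        q q $        expand <B> → ε
  7  $ q q <C>            q q $        expand <C> → ε
  8  $ q q                q q $        match q
  9  $ q                  q $          match q
Accept reached after 9 steps.

9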